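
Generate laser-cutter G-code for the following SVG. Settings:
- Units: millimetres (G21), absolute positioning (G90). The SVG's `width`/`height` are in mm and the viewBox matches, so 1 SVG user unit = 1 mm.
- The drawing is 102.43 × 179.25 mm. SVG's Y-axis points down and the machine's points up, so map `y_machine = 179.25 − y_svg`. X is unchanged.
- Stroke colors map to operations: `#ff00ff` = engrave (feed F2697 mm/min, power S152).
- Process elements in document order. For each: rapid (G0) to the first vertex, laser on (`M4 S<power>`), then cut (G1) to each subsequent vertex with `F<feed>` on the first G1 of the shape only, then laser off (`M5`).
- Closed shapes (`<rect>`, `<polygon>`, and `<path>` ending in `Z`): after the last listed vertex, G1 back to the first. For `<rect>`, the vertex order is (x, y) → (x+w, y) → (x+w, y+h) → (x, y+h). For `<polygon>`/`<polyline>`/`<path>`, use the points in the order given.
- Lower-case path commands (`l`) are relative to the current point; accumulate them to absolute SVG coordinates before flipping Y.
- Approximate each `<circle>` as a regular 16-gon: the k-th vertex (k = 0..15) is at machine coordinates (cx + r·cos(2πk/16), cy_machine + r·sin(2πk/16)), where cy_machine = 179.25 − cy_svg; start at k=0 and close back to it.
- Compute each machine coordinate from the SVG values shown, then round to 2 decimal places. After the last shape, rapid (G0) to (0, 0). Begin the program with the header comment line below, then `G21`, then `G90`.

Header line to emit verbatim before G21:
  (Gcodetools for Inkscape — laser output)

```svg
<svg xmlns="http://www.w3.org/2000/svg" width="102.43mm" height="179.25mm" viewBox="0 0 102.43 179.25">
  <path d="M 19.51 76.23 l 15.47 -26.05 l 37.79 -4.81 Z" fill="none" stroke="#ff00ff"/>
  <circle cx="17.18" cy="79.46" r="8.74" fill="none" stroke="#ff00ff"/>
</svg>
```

1 u = 1 mm; y_m = 179.25 − y.

[1] `<path>` closed polygon, #ff00ff→engrave S152 F2697: (19.51,103.02) → (34.98,129.07) → (72.77,133.88) → (19.51,103.02) (closed)

[2] `<circle>` circle, #ff00ff→engrave S152 F2697: (25.92,99.79) → (25.25,103.13) → (23.36,105.97) → (20.52,107.86) → (17.18,108.53) → (13.84,107.86) → (11.00,105.97) → (9.11,103.13) → (8.44,99.79) → (9.11,96.45) → (11.00,93.61) → (13.84,91.72) → (17.18,91.05) → (20.52,91.72) → (23.36,93.61) → (25.25,96.45) → (25.92,99.79) (closed)

(Gcodetools for Inkscape — laser output)
G21
G90
G0 X19.51 Y103.02
M4 S152
G1 X34.98 Y129.07 F2697
G1 X72.77 Y133.88
G1 X19.51 Y103.02
M5
G0 X25.92 Y99.79
M4 S152
G1 X25.25 Y103.13 F2697
G1 X23.36 Y105.97
G1 X20.52 Y107.86
G1 X17.18 Y108.53
G1 X13.84 Y107.86
G1 X11.00 Y105.97
G1 X9.11 Y103.13
G1 X8.44 Y99.79
G1 X9.11 Y96.45
G1 X11.00 Y93.61
G1 X13.84 Y91.72
G1 X17.18 Y91.05
G1 X20.52 Y91.72
G1 X23.36 Y93.61
G1 X25.25 Y96.45
G1 X25.92 Y99.79
M5
G0 X0.00 Y0.00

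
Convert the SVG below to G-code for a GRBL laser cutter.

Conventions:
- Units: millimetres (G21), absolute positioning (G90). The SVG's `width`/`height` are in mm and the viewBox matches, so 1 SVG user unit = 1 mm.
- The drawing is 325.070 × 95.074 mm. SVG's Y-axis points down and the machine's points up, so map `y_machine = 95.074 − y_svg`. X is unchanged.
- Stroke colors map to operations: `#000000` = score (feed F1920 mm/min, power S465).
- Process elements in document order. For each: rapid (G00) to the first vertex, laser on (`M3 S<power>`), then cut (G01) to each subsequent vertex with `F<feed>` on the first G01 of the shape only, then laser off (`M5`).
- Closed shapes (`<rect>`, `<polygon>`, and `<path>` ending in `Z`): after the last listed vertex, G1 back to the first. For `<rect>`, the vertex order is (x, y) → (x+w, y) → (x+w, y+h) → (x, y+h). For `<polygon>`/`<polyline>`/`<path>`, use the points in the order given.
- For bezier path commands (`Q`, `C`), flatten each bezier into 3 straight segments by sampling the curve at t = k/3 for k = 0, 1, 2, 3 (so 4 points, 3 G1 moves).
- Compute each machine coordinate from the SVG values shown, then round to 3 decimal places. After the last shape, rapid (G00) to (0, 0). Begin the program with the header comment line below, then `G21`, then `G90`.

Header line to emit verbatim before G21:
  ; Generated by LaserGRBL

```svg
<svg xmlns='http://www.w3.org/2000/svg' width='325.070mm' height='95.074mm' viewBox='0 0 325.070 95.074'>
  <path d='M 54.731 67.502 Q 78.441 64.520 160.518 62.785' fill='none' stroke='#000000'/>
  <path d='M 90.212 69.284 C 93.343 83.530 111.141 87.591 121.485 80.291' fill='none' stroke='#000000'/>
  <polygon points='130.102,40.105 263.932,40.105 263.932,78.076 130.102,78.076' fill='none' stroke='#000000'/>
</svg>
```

viewBox `0 0 325.070 95.074` with mm width/height → 1 unit = 1 mm. Flip: y_m = 95.074 − y_svg.

**Shape 1** — `<path>` quadratic bezier, stroke `#000000` → score (S465, F1920). Control points (SVG): P0=(54.731,67.502), P1=(78.441,64.520), P2=(160.518,62.785); sampled at t=k/3. Machine vertices: (54.731,27.572) → (77.023,29.421) → (112.285,30.994) → (160.518,32.289). Open path.

**Shape 2** — `<path>` cubic bezier, stroke `#000000` → score (S465, F1920). Control points (SVG): P0=(90.212,69.284), P1=(93.343,83.530), P2=(111.141,87.591), P3=(121.485,80.291); sampled at t=k/3. Machine vertices: (90.212,25.790) → (97.413,14.983) → (109.476,11.226) → (121.485,14.783). Open path.

**Shape 3** — `<polygon>` rectangle, stroke `#000000` → score (S465, F1920). Machine vertices: (130.102,54.969) → (263.932,54.969) → (263.932,16.998) → (130.102,16.998) → (130.102,54.969). Closed: final G1 returns to the first vertex.

; Generated by LaserGRBL
G21
G90
G00 X54.731 Y27.572
M3 S465
G01 X77.023 Y29.421 F1920
G01 X112.285 Y30.994
G01 X160.518 Y32.289
M5
G00 X90.212 Y25.790
M3 S465
G01 X97.413 Y14.983 F1920
G01 X109.476 Y11.226
G01 X121.485 Y14.783
M5
G00 X130.102 Y54.969
M3 S465
G01 X263.932 Y54.969 F1920
G01 X263.932 Y16.998
G01 X130.102 Y16.998
G01 X130.102 Y54.969
M5
G00 X0.000 Y0.000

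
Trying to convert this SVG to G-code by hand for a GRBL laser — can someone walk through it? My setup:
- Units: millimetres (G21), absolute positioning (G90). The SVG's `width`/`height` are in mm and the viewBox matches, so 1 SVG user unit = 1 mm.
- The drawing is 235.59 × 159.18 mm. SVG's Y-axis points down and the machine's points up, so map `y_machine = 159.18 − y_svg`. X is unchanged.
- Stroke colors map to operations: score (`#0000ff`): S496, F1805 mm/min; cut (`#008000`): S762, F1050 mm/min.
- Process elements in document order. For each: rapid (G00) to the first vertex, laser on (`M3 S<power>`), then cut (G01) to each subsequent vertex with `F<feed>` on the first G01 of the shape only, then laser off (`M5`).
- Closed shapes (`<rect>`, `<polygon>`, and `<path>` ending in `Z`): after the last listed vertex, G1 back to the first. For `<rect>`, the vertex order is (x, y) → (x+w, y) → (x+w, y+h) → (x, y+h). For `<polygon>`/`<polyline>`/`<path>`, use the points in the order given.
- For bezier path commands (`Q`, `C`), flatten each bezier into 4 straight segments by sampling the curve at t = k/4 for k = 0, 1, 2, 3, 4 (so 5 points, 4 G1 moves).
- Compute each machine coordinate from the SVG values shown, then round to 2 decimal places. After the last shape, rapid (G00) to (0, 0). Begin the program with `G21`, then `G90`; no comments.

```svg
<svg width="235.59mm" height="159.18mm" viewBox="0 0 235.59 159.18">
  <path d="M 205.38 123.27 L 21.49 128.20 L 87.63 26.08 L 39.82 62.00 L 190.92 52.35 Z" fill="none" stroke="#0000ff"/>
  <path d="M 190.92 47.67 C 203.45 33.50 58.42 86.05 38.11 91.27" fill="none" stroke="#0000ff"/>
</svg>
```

G21
G90
G00 X205.38 Y35.91
M3 S496
G01 X21.49 Y30.98 F1805
G01 X87.63 Y133.10
G01 X39.82 Y97.18
G01 X190.92 Y106.83
G01 X205.38 Y35.91
M5
G00 X190.92 Y111.51
M3 S496
G01 X175.19 Y111.41 F1805
G01 X126.83 Y96.98
G01 X72.32 Y78.92
G01 X38.11 Y67.91
M5
G00 X0.00 Y0.00

viewBox `0 0 235.59 159.18` with mm width/height → 1 unit = 1 mm. Flip: y_m = 159.18 − y_svg.

**Shape 1** — `<path>` closed polygon, stroke `#0000ff` → score (S496, F1805). Machine vertices: (205.38,35.91) → (21.49,30.98) → (87.63,133.10) → (39.82,97.18) → (190.92,106.83) → (205.38,35.91). Closed: final G1 returns to the first vertex.

**Shape 2** — `<path>` cubic bezier, stroke `#0000ff` → score (S496, F1805). Control points (SVG): P0=(190.92,47.67), P1=(203.45,33.50), P2=(58.42,86.05), P3=(38.11,91.27); sampled at t=k/4. Machine vertices: (190.92,111.51) → (175.19,111.41) → (126.83,96.98) → (72.32,78.92) → (38.11,67.91). Open path.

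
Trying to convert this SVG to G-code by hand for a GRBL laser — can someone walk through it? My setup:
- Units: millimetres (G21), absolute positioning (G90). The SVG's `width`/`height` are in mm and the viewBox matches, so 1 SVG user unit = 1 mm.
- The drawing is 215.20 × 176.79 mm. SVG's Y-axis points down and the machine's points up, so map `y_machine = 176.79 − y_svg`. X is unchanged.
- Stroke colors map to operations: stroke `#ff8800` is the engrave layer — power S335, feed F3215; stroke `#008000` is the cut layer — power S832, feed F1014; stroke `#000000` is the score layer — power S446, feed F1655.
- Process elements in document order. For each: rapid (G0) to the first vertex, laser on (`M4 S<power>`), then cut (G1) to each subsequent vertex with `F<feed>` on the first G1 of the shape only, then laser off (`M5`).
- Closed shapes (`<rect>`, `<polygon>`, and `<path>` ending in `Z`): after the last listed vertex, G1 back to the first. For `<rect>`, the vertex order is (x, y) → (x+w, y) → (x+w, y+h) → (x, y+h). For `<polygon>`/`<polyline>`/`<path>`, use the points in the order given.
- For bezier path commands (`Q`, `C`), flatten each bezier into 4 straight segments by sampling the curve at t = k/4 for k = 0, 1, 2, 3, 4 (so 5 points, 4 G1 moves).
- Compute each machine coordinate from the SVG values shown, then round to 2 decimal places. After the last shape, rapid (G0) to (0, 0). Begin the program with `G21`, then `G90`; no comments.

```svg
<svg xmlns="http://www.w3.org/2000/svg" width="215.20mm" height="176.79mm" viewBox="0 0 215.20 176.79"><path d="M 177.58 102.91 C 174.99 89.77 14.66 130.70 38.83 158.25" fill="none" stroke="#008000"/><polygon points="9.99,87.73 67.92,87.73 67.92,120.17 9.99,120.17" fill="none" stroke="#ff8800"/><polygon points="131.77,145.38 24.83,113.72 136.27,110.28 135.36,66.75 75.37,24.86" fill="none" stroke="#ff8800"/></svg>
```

G21
G90
G0 X177.58 Y73.88
M4 S832
G1 X151.41 Y74.65 F1014
G1 X98.17 Y61.47
G1 X49.95 Y40.66
G1 X38.83 Y18.54
M5
G0 X9.99 Y89.06
M4 S335
G1 X67.92 Y89.06 F3215
G1 X67.92 Y56.62
G1 X9.99 Y56.62
G1 X9.99 Y89.06
M5
G0 X131.77 Y31.41
M4 S335
G1 X24.83 Y63.07 F3215
G1 X136.27 Y66.51
G1 X135.36 Y110.04
G1 X75.37 Y151.93
G1 X131.77 Y31.41
M5
G0 X0.00 Y0.00

Since the viewBox matches the mm dimensions, user units are millimetres directly. The only transform is the Y-flip y_m = 176.79 − y_svg.

Shape 1 is a cubic bezier drawn with `<path>`. Its stroke #008000 means cut at S832, F1014. After flipping Y the toolpath is (177.58,73.88) → (151.41,74.65) → (98.17,61.47) → (49.95,40.66) → (38.83,18.54).

Shape 2 is a rectangle drawn with `<polygon>`. Its stroke #ff8800 means engrave at S335, F3215. After flipping Y the toolpath is (9.99,89.06) → (67.92,89.06) → (67.92,56.62) → (9.99,56.62) → (9.99,89.06), returning to the start.

Shape 3 is a closed polygon drawn with `<polygon>`. Its stroke #ff8800 means engrave at S335, F3215. After flipping Y the toolpath is (131.77,31.41) → (24.83,63.07) → (136.27,66.51) → (135.36,110.04) → (75.37,151.93) → (131.77,31.41), returning to the start.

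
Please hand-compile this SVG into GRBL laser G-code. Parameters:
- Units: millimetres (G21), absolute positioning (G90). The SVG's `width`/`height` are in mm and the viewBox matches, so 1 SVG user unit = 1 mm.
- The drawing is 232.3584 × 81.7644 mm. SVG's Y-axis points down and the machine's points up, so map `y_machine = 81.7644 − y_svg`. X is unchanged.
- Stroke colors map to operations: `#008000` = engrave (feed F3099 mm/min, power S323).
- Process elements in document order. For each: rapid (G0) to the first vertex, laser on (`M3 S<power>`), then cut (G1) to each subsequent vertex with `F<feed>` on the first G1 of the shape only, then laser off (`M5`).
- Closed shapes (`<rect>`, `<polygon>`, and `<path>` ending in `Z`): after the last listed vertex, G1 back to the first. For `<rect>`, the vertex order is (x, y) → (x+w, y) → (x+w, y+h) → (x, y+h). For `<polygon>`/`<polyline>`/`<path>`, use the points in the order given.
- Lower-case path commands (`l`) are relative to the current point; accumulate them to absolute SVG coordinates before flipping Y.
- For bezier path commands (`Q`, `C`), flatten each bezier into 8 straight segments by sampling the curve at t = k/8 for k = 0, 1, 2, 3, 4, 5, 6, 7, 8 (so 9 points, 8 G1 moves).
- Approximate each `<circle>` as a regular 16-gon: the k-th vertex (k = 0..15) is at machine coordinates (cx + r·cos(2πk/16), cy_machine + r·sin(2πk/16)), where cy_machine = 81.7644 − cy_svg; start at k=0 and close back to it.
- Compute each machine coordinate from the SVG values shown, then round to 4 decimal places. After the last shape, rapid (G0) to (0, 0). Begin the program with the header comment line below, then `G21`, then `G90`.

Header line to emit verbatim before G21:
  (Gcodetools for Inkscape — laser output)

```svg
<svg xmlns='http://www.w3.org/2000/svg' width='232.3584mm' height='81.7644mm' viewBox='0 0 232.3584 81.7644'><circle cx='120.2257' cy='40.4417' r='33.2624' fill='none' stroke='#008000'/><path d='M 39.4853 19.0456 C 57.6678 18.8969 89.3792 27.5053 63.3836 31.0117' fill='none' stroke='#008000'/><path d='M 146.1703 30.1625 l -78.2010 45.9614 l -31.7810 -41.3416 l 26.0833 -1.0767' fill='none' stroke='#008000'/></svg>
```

(Gcodetools for Inkscape — laser output)
G21
G90
G0 X153.4881 Y41.3227
M3 S323
G1 X150.9562 Y54.0517 F3099
G1 X143.7458 Y64.8428
G1 X132.9547 Y72.0532
G1 X120.2257 Y74.5851
G1 X107.4967 Y72.0532
G1 X96.7056 Y64.8428
G1 X89.4952 Y54.0517
G1 X86.9633 Y41.3227
G1 X89.4952 Y28.5937
G1 X96.7056 Y17.8026
G1 X107.4967 Y10.5922
G1 X120.2257 Y8.0603
G1 X132.9547 Y10.5922
G1 X143.7458 Y17.8026
G1 X150.9562 Y28.5937
G1 X153.4881 Y41.3227
M5
G0 X39.4853 Y62.7188
M3 S323
G1 X46.7988 Y62.3911 F3099
G1 X54.5458 Y61.4049
G1 X61.8915 Y59.9225
G1 X68.0012 Y58.1064
G1 X72.0401 Y56.1190
G1 X73.1733 Y54.1226
G1 X70.5661 Y52.2797
G1 X63.3836 Y50.7527
M5
G0 X146.1703 Y51.6019
M3 S323
G1 X67.9693 Y5.6405 F3099
G1 X36.1883 Y46.9821
G1 X62.2716 Y48.0588
M5
G0 X0.0000 Y0.0000

1 u = 1 mm; y_m = 81.7644 − y.

[1] `<circle>` circle, #008000→engrave S323 F3099: (153.4881,41.3227) → (150.9562,54.0517) → (143.7458,64.8428) → (132.9547,72.0532) → (120.2257,74.5851) → (107.4967,72.0532) → (96.7056,64.8428) → (89.4952,54.0517) → (86.9633,41.3227) → (89.4952,28.5937) → (96.7056,17.8026) → (107.4967,10.5922) → (120.2257,8.0603) → (132.9547,10.5922) → (143.7458,17.8026) → (150.9562,28.5937) → (153.4881,41.3227) (closed)

[2] `<path>` cubic bezier, #008000→engrave S323 F3099: (39.4853,62.7188) → (46.7988,62.3911) → (54.5458,61.4049) → (61.8915,59.9225) → (68.0012,58.1064) → (72.0401,56.1190) → (73.1733,54.1226) → (70.5661,52.2797) → (63.3836,50.7527)

[3] `<path>` open polyline, #008000→engrave S323 F3099: (146.1703,51.6019) → (67.9693,5.6405) → (36.1883,46.9821) → (62.2716,48.0588)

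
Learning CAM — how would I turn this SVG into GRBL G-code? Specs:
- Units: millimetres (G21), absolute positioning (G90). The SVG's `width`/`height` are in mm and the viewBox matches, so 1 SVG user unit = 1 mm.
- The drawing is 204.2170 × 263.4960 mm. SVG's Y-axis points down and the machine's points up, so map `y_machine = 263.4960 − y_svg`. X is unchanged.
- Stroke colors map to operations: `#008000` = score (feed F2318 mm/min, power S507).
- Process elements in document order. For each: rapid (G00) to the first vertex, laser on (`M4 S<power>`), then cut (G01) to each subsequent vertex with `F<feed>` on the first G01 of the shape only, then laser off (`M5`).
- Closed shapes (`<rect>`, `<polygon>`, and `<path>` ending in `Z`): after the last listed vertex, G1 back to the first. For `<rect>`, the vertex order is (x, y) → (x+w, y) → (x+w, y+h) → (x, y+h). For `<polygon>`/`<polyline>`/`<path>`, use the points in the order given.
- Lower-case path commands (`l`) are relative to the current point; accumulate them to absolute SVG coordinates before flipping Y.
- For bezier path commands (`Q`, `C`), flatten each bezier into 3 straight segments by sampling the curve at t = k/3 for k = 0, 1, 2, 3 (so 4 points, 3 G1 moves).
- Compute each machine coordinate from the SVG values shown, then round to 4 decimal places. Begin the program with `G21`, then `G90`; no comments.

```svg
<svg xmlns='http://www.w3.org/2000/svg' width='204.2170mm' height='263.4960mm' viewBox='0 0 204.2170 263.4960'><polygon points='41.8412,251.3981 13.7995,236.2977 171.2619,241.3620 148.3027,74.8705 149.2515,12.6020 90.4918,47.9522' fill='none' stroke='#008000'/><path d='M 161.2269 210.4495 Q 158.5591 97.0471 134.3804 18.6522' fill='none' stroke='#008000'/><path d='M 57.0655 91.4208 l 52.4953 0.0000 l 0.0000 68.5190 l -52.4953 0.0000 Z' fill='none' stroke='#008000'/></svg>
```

Since the viewBox matches the mm dimensions, user units are millimetres directly. The only transform is the Y-flip y_m = 263.4960 − y_svg.

Shape 1 is a closed polygon drawn with `<polygon>`. Its stroke #008000 means score at S507, F2318. After flipping Y the toolpath is (41.8412,12.0979) → (13.7995,27.1983) → (171.2619,22.1340) → (148.3027,188.6255) → (149.2515,250.8940) → (90.4918,215.5438) → (41.8412,12.0979), returning to the start.

Shape 2 is a quadratic bezier drawn with `<path>`. Its stroke #008000 means score at S507, F2318. After flipping Y the toolpath is (161.2269,53.0465) → (157.0583,124.7584) → (148.1094,188.6908) → (134.3804,244.8438).

Shape 3 is a rectangle drawn with `<path>`. Its stroke #008000 means score at S507, F2318. After flipping Y the toolpath is (57.0655,172.0752) → (109.5608,172.0752) → (109.5608,103.5562) → (57.0655,103.5562) → (57.0655,172.0752), returning to the start.

G21
G90
G00 X41.8412 Y12.0979
M4 S507
G01 X13.7995 Y27.1983 F2318
G01 X171.2619 Y22.1340
G01 X148.3027 Y188.6255
G01 X149.2515 Y250.8940
G01 X90.4918 Y215.5438
G01 X41.8412 Y12.0979
M5
G00 X161.2269 Y53.0465
M4 S507
G01 X157.0583 Y124.7584 F2318
G01 X148.1094 Y188.6908
G01 X134.3804 Y244.8438
M5
G00 X57.0655 Y172.0752
M4 S507
G01 X109.5608 Y172.0752 F2318
G01 X109.5608 Y103.5562
G01 X57.0655 Y103.5562
G01 X57.0655 Y172.0752
M5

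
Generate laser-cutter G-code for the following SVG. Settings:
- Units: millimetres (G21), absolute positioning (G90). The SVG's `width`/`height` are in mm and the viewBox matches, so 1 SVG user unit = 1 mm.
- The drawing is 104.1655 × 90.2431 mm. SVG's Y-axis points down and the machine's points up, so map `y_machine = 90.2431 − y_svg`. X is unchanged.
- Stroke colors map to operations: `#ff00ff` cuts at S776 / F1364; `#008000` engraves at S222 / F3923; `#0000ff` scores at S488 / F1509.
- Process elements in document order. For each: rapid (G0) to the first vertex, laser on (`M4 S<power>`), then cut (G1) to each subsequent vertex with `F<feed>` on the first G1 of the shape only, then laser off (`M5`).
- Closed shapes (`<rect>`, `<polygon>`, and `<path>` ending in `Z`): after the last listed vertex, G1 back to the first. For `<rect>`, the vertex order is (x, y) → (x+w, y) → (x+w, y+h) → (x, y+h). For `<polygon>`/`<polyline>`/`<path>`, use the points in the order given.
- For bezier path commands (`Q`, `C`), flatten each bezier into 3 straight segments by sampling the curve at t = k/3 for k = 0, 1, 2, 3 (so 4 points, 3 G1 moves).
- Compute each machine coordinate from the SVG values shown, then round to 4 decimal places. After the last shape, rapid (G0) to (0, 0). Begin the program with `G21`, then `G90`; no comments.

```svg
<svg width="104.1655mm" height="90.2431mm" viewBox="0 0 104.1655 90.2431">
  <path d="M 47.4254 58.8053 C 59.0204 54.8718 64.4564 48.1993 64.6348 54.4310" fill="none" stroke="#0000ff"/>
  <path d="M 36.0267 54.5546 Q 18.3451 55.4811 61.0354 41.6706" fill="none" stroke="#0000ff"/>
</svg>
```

1 u = 1 mm; y_m = 90.2431 − y.

[1] `<path>` cubic bezier, #0000ff→score S488 F1509: (47.4254,31.4378) → (57.0008,35.7049) → (62.6705,38.3218) → (64.6348,35.8121)

[2] `<path>` quadratic bezier, #0000ff→score S488 F1509: (36.0267,35.6885) → (30.9470,36.7083) → (39.2832,41.0029) → (61.0354,48.5725)

G21
G90
G0 X47.4254 Y31.4378
M4 S488
G1 X57.0008 Y35.7049 F1509
G1 X62.6705 Y38.3218
G1 X64.6348 Y35.8121
M5
G0 X36.0267 Y35.6885
M4 S488
G1 X30.9470 Y36.7083 F1509
G1 X39.2832 Y41.0029
G1 X61.0354 Y48.5725
M5
G0 X0.0000 Y0.0000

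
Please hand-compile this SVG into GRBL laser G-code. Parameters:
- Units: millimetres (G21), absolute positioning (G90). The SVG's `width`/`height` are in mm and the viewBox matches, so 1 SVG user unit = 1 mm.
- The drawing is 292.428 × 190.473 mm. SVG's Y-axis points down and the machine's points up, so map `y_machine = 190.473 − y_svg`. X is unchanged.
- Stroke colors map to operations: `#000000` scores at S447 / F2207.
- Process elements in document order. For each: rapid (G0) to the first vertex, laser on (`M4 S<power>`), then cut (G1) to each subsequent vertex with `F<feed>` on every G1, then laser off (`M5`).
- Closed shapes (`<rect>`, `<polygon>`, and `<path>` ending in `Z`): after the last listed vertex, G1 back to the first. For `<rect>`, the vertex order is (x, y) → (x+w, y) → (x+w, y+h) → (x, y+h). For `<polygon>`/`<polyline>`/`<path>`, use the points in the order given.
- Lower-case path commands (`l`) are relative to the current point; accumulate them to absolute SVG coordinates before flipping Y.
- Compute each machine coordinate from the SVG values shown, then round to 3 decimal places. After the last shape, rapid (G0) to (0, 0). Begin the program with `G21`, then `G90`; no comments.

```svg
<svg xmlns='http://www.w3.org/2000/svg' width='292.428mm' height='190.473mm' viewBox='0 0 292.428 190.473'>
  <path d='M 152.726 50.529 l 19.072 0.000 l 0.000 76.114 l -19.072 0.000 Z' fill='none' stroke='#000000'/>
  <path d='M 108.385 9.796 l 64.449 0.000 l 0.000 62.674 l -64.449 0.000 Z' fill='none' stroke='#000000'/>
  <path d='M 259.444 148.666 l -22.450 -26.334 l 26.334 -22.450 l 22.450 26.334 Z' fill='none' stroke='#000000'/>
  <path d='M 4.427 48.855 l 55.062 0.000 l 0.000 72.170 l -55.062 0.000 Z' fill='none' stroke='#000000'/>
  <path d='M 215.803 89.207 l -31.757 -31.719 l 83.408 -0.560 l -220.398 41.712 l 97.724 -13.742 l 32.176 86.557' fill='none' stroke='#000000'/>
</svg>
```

G21
G90
G0 X152.726 Y139.944
M4 S447
G1 X171.798 Y139.944 F2207
G1 X171.798 Y63.830 F2207
G1 X152.726 Y63.830 F2207
G1 X152.726 Y139.944 F2207
M5
G0 X108.385 Y180.677
M4 S447
G1 X172.834 Y180.677 F2207
G1 X172.834 Y118.003 F2207
G1 X108.385 Y118.003 F2207
G1 X108.385 Y180.677 F2207
M5
G0 X259.444 Y41.807
M4 S447
G1 X236.994 Y68.141 F2207
G1 X263.328 Y90.591 F2207
G1 X285.778 Y64.257 F2207
G1 X259.444 Y41.807 F2207
M5
G0 X4.427 Y141.618
M4 S447
G1 X59.489 Y141.618 F2207
G1 X59.489 Y69.448 F2207
G1 X4.427 Y69.448 F2207
G1 X4.427 Y141.618 F2207
M5
G0 X215.803 Y101.266
M4 S447
G1 X184.046 Y132.985 F2207
G1 X267.454 Y133.545 F2207
G1 X47.056 Y91.833 F2207
G1 X144.780 Y105.575 F2207
G1 X176.956 Y19.018 F2207
M5
G0 X0.000 Y0.000

Since the viewBox matches the mm dimensions, user units are millimetres directly. The only transform is the Y-flip y_m = 190.473 − y_svg.

Shape 1 is a rectangle drawn with `<path>`. Its stroke #000000 means score at S447, F2207. After flipping Y the toolpath is (152.726,139.944) → (171.798,139.944) → (171.798,63.830) → (152.726,63.830) → (152.726,139.944), returning to the start.

Shape 2 is a rectangle drawn with `<path>`. Its stroke #000000 means score at S447, F2207. After flipping Y the toolpath is (108.385,180.677) → (172.834,180.677) → (172.834,118.003) → (108.385,118.003) → (108.385,180.677), returning to the start.

Shape 3 is a regular polygon drawn with `<path>`. Its stroke #000000 means score at S447, F2207. After flipping Y the toolpath is (259.444,41.807) → (236.994,68.141) → (263.328,90.591) → (285.778,64.257) → (259.444,41.807), returning to the start.

Shape 4 is a rectangle drawn with `<path>`. Its stroke #000000 means score at S447, F2207. After flipping Y the toolpath is (4.427,141.618) → (59.489,141.618) → (59.489,69.448) → (4.427,69.448) → (4.427,141.618), returning to the start.

Shape 5 is a open polyline drawn with `<path>`. Its stroke #000000 means score at S447, F2207. After flipping Y the toolpath is (215.803,101.266) → (184.046,132.985) → (267.454,133.545) → (47.056,91.833) → (144.780,105.575) → (176.956,19.018).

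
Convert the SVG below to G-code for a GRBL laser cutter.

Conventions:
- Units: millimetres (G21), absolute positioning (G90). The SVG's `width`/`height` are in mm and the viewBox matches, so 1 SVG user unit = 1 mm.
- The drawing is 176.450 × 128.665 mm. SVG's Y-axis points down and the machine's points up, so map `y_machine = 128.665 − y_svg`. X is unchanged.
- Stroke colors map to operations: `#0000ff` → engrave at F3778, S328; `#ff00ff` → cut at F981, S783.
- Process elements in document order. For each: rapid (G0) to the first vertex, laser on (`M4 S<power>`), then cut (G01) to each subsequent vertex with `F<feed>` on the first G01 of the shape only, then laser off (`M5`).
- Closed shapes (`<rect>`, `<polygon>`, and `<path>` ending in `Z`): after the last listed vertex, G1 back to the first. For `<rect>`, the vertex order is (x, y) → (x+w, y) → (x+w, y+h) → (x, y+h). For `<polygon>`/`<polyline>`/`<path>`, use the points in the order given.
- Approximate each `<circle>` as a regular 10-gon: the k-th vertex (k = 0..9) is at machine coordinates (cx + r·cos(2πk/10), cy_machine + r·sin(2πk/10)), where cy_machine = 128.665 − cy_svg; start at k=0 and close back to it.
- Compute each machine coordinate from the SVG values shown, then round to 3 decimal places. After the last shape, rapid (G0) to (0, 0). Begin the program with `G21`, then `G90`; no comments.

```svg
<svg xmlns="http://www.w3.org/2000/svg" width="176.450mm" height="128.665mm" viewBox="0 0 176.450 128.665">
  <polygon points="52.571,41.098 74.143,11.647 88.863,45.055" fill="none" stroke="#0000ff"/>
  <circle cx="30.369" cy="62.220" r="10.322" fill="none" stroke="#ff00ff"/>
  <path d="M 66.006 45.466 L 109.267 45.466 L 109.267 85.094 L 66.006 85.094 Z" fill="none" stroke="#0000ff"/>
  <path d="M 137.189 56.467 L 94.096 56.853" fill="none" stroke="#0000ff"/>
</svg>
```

Since the viewBox matches the mm dimensions, user units are millimetres directly. The only transform is the Y-flip y_m = 128.665 − y_svg.

Shape 1 is a regular polygon drawn with `<polygon>`. Its stroke #0000ff means engrave at S328, F3778. After flipping Y the toolpath is (52.571,87.567) → (74.143,117.018) → (88.863,83.610) → (52.571,87.567), returning to the start.

Shape 2 is a circle drawn with `<circle>`. Its stroke #ff00ff means cut at S783, F981. After flipping Y the toolpath is (40.691,66.445) → (38.720,72.512) → (33.559,76.262) → (27.179,76.262) → (22.018,72.512) → (20.047,66.445) → (22.018,60.378) → (27.179,56.628) → (33.559,56.628) → (38.720,60.378) → (40.691,66.445), returning to the start.

Shape 3 is a rectangle drawn with `<path>`. Its stroke #0000ff means engrave at S328, F3778. After flipping Y the toolpath is (66.006,83.199) → (109.267,83.199) → (109.267,43.571) → (66.006,43.571) → (66.006,83.199), returning to the start.

Shape 4 is a line segment drawn with `<path>`. Its stroke #0000ff means engrave at S328, F3778. After flipping Y the toolpath is (137.189,72.198) → (94.096,71.812).

G21
G90
G0 X52.571 Y87.567
M4 S328
G01 X74.143 Y117.018 F3778
G01 X88.863 Y83.610
G01 X52.571 Y87.567
M5
G0 X40.691 Y66.445
M4 S783
G01 X38.720 Y72.512 F981
G01 X33.559 Y76.262
G01 X27.179 Y76.262
G01 X22.018 Y72.512
G01 X20.047 Y66.445
G01 X22.018 Y60.378
G01 X27.179 Y56.628
G01 X33.559 Y56.628
G01 X38.720 Y60.378
G01 X40.691 Y66.445
M5
G0 X66.006 Y83.199
M4 S328
G01 X109.267 Y83.199 F3778
G01 X109.267 Y43.571
G01 X66.006 Y43.571
G01 X66.006 Y83.199
M5
G0 X137.189 Y72.198
M4 S328
G01 X94.096 Y71.812 F3778
M5
G0 X0.000 Y0.000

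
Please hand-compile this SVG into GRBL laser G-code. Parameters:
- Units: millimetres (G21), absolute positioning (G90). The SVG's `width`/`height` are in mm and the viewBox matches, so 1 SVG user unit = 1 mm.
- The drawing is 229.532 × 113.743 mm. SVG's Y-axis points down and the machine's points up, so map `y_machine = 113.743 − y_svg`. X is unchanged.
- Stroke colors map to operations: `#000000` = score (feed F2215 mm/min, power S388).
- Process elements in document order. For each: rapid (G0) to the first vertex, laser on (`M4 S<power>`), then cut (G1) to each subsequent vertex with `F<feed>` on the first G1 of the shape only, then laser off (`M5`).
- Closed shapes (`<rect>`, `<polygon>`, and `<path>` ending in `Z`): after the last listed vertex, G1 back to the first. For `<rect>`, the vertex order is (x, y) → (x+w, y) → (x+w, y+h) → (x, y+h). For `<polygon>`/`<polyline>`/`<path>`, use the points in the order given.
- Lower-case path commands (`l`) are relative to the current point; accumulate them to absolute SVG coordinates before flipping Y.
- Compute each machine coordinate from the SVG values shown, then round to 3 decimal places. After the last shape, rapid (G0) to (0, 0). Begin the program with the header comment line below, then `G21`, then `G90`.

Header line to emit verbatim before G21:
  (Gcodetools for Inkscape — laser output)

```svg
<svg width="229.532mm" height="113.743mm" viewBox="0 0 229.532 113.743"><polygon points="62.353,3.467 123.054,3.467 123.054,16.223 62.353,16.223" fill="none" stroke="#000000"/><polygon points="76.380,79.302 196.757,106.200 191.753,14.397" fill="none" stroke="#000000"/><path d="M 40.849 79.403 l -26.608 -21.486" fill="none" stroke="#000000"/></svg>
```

viewBox `0 0 229.532 113.743` with mm width/height → 1 unit = 1 mm. Flip: y_m = 113.743 − y_svg.

**Shape 1** — `<polygon>` rectangle, stroke `#000000` → score (S388, F2215). Machine vertices: (62.353,110.276) → (123.054,110.276) → (123.054,97.520) → (62.353,97.520) → (62.353,110.276). Closed: final G1 returns to the first vertex.

**Shape 2** — `<polygon>` closed polygon, stroke `#000000` → score (S388, F2215). Machine vertices: (76.380,34.441) → (196.757,7.543) → (191.753,99.346) → (76.380,34.441). Closed: final G1 returns to the first vertex.

**Shape 3** — `<path>` line segment, stroke `#000000` → score (S388, F2215). Machine vertices: (40.849,34.340) → (14.241,55.826). Open path.

(Gcodetools for Inkscape — laser output)
G21
G90
G0 X62.353 Y110.276
M4 S388
G1 X123.054 Y110.276 F2215
G1 X123.054 Y97.520
G1 X62.353 Y97.520
G1 X62.353 Y110.276
M5
G0 X76.380 Y34.441
M4 S388
G1 X196.757 Y7.543 F2215
G1 X191.753 Y99.346
G1 X76.380 Y34.441
M5
G0 X40.849 Y34.340
M4 S388
G1 X14.241 Y55.826 F2215
M5
G0 X0.000 Y0.000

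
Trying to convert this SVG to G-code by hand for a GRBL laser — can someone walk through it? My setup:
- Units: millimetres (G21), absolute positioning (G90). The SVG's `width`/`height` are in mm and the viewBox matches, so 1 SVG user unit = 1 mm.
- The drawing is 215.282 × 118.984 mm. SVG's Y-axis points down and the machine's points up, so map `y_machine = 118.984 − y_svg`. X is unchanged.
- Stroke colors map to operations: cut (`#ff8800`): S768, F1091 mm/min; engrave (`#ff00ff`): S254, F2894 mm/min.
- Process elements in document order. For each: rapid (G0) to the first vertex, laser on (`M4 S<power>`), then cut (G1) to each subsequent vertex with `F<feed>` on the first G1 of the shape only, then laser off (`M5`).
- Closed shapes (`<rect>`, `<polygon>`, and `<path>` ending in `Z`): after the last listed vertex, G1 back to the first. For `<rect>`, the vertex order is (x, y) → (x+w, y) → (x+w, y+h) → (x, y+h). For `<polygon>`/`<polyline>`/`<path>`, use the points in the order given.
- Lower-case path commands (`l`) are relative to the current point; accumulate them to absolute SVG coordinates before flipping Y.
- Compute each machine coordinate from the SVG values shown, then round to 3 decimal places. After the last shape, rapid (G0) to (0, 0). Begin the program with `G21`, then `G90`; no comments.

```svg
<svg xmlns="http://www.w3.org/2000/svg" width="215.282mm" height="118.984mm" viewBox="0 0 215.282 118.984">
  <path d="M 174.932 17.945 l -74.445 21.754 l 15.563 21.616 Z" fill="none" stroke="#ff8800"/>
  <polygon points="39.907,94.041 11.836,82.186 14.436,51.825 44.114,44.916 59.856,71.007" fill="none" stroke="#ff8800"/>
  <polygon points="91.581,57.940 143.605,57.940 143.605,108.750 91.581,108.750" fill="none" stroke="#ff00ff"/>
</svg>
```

viewBox `0 0 215.282 118.984` with mm width/height → 1 unit = 1 mm. Flip: y_m = 118.984 − y_svg.

**Shape 1** — `<path>` closed polygon, stroke `#ff8800` → cut (S768, F1091). Machine vertices: (174.932,101.039) → (100.487,79.285) → (116.050,57.669) → (174.932,101.039). Closed: final G1 returns to the first vertex.

**Shape 2** — `<polygon>` regular polygon, stroke `#ff8800` → cut (S768, F1091). Machine vertices: (39.907,24.943) → (11.836,36.798) → (14.436,67.159) → (44.114,74.068) → (59.856,47.977) → (39.907,24.943). Closed: final G1 returns to the first vertex.

**Shape 3** — `<polygon>` rectangle, stroke `#ff00ff` → engrave (S254, F2894). Machine vertices: (91.581,61.044) → (143.605,61.044) → (143.605,10.234) → (91.581,10.234) → (91.581,61.044). Closed: final G1 returns to the first vertex.

G21
G90
G0 X174.932 Y101.039
M4 S768
G1 X100.487 Y79.285 F1091
G1 X116.050 Y57.669
G1 X174.932 Y101.039
M5
G0 X39.907 Y24.943
M4 S768
G1 X11.836 Y36.798 F1091
G1 X14.436 Y67.159
G1 X44.114 Y74.068
G1 X59.856 Y47.977
G1 X39.907 Y24.943
M5
G0 X91.581 Y61.044
M4 S254
G1 X143.605 Y61.044 F2894
G1 X143.605 Y10.234
G1 X91.581 Y10.234
G1 X91.581 Y61.044
M5
G0 X0.000 Y0.000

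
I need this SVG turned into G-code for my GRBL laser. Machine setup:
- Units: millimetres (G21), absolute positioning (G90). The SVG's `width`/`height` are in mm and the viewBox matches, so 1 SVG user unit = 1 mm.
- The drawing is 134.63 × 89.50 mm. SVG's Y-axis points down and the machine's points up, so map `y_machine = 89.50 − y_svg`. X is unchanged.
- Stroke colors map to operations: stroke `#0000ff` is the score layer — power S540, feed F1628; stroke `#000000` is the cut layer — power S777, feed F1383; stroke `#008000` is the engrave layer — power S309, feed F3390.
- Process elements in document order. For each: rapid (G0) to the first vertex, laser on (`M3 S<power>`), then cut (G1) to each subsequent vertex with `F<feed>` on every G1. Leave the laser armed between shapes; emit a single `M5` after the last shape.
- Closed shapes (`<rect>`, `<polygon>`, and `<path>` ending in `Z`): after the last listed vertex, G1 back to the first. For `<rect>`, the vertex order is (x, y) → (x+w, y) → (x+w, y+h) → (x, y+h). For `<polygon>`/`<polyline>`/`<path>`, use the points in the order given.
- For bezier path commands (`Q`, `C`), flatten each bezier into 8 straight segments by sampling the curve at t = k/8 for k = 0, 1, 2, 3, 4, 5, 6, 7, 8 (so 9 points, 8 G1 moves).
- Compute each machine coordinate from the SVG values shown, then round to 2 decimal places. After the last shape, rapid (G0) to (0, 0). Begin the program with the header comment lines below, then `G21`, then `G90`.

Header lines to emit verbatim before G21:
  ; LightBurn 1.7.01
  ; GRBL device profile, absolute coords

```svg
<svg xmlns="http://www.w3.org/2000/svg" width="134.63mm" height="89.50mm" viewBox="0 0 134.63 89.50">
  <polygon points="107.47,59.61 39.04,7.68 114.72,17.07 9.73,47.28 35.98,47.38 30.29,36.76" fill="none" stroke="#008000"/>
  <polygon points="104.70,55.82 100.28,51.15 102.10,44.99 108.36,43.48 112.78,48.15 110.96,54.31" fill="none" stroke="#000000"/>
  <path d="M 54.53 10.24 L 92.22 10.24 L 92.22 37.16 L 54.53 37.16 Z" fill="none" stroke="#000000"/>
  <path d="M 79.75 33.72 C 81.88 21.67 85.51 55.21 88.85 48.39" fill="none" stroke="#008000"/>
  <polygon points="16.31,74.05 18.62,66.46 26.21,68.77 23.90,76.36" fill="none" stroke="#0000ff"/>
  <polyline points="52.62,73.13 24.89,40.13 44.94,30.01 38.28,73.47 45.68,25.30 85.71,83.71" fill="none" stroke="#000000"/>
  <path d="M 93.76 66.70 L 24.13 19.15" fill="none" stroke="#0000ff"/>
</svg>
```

1 u = 1 mm; y_m = 89.50 − y.

[1] `<polygon>` closed polygon, #008000→engrave S309 F3390: (107.47,29.89) → (39.04,81.82) → (114.72,72.43) → (9.73,42.22) → (35.98,42.12) → (30.29,52.74) → (107.47,29.89) (closed)

[2] `<polygon>` regular polygon, #000000→cut S777 F1383: (104.70,33.68) → (100.28,38.35) → (102.10,44.51) → (108.36,46.02) → (112.78,41.35) → (110.96,35.19) → (104.70,33.68) (closed)

[3] `<path>` rectangle, #000000→cut S777 F1383: (54.53,79.26) → (92.22,79.26) → (92.22,52.34) → (54.53,52.34) → (54.53,79.26) (closed)

[4] `<path>` cubic bezier, #008000→engrave S309 F3390: (79.75,55.78) → (80.62,58.33) → (81.60,57.61) → (82.68,54.64) → (83.85,50.41) → (85.06,45.93) → (86.32,42.22) → (87.59,40.28) → (88.85,41.11)

[5] `<polygon>` regular polygon, #0000ff→score S540 F1628: (16.31,15.45) → (18.62,23.04) → (26.21,20.73) → (23.90,13.14) → (16.31,15.45) (closed)

[6] `<polyline>` open polyline, #000000→cut S777 F1383: (52.62,16.37) → (24.89,49.37) → (44.94,59.49) → (38.28,16.03) → (45.68,64.20) → (85.71,5.79)

[7] `<path>` line segment, #0000ff→score S540 F1628: (93.76,22.80) → (24.13,70.35)

; LightBurn 1.7.01
; GRBL device profile, absolute coords
G21
G90
G0 X107.47 Y29.89
M3 S309
G1 X39.04 Y81.82 F3390
G1 X114.72 Y72.43 F3390
G1 X9.73 Y42.22 F3390
G1 X35.98 Y42.12 F3390
G1 X30.29 Y52.74 F3390
G1 X107.47 Y29.89 F3390
G0 X104.70 Y33.68
M3 S777
G1 X100.28 Y38.35 F1383
G1 X102.10 Y44.51 F1383
G1 X108.36 Y46.02 F1383
G1 X112.78 Y41.35 F1383
G1 X110.96 Y35.19 F1383
G1 X104.70 Y33.68 F1383
G0 X54.53 Y79.26
M3 S777
G1 X92.22 Y79.26 F1383
G1 X92.22 Y52.34 F1383
G1 X54.53 Y52.34 F1383
G1 X54.53 Y79.26 F1383
G0 X79.75 Y55.78
M3 S309
G1 X80.62 Y58.33 F3390
G1 X81.60 Y57.61 F3390
G1 X82.68 Y54.64 F3390
G1 X83.85 Y50.41 F3390
G1 X85.06 Y45.93 F3390
G1 X86.32 Y42.22 F3390
G1 X87.59 Y40.28 F3390
G1 X88.85 Y41.11 F3390
G0 X16.31 Y15.45
M3 S540
G1 X18.62 Y23.04 F1628
G1 X26.21 Y20.73 F1628
G1 X23.90 Y13.14 F1628
G1 X16.31 Y15.45 F1628
G0 X52.62 Y16.37
M3 S777
G1 X24.89 Y49.37 F1383
G1 X44.94 Y59.49 F1383
G1 X38.28 Y16.03 F1383
G1 X45.68 Y64.20 F1383
G1 X85.71 Y5.79 F1383
G0 X93.76 Y22.80
M3 S540
G1 X24.13 Y70.35 F1628
M5
G0 X0.00 Y0.00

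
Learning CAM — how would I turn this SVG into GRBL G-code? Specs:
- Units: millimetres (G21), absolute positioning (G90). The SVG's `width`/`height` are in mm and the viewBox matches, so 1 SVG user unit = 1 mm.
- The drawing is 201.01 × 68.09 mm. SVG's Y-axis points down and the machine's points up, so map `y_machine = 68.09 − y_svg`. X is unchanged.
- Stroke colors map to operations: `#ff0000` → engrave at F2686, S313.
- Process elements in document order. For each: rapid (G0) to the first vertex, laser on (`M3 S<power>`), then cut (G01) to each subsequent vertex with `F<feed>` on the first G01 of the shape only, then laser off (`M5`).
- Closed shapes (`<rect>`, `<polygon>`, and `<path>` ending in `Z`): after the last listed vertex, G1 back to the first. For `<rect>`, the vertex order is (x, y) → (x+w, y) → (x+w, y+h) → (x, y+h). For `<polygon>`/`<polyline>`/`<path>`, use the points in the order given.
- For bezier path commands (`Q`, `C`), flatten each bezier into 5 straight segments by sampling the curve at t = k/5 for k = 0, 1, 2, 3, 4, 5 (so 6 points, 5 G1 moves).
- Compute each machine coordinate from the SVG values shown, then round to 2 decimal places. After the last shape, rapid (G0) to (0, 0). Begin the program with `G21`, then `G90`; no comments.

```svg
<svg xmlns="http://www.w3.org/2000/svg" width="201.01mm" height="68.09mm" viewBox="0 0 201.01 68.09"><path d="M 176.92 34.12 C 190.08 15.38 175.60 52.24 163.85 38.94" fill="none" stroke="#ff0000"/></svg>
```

G21
G90
G0 X176.92 Y33.97
M3 S313
G01 X181.74 Y39.39 F2686
G01 X181.39 Y36.54
G01 X177.32 Y30.50
G01 X170.98 Y26.34
G01 X163.85 Y29.15
M5
G0 X0.00 Y0.00

viewBox `0 0 201.01 68.09` with mm width/height → 1 unit = 1 mm. Flip: y_m = 68.09 − y_svg.

**Shape 1** — `<path>` cubic bezier, stroke `#ff0000` → engrave (S313, F2686). Control points (SVG): P0=(176.92,34.12), P1=(190.08,15.38), P2=(175.60,52.24), P3=(163.85,38.94); sampled at t=k/5. Machine vertices: (176.92,33.97) → (181.74,39.39) → (181.39,36.54) → (177.32,30.50) → (170.98,26.34) → (163.85,29.15). Open path.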